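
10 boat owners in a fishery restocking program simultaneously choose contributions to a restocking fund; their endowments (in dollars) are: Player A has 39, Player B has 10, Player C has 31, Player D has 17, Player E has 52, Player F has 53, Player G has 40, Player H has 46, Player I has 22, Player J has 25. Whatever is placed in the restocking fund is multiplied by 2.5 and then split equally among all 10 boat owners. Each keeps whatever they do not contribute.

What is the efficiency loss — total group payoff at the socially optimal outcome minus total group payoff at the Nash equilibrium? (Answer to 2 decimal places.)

502.50 dollars

The private return per contributed unit is 2.5/10 = 0.2500 < 1 for every player regardless of endowment, so the Nash equilibrium is zero contribution and the group total is Σ E_j = 39 + 10 + 31 + 17 + 52 + 53 + 40 + 46 + 22 + 25 = 335.
Each contributed unit returns 2.500 to the group, so the social optimum is full contribution by everyone: group total = 2.500 × 335 = 837.50.
Efficiency loss = (2.500 − 1) × 335 = 502.50.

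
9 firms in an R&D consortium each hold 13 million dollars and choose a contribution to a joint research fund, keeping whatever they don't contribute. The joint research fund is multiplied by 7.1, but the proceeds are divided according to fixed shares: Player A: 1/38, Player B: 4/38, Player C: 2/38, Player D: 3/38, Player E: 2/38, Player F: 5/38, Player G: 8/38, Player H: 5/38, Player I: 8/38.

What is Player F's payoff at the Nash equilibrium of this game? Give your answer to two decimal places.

For player j, contributing a unit is worthwhile iff 7.1 × (j's share) ≥ 1, i.e. iff j's share is at least 0.1408.
The shares above 0.1408 belong to Player G and Player I, contributing 13 each; the remaining 7 contribute 0. Total contributed: 26.
Player F keeps 13 and receives 7.1 × 26 × 5/38 = 24.29 from the joint research fund, for a payoff of 37.29.

37.29 million dollars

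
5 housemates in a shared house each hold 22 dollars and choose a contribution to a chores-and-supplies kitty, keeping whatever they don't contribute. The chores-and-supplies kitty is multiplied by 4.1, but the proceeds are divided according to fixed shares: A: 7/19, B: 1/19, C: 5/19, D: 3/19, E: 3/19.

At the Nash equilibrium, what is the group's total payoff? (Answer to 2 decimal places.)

246.40 dollars

A player with share s gets back 4.1·s per unit contributed, so full contribution is dominant for anyone with s > 1/4.1 = 0.2439 and zero contribution is dominant for anyone below.
A and C are above the threshold, contributing 22 each; the remaining 3 contribute 0. Total contributed: 44.
The chores-and-supplies kitty pays out 4.1 × 44 = 180.40 in total (split across the unequal shares, but the aggregate is all that matters for the group sum).
The 3 free-riders keep 22 each, adding 66. Group total = 66 + 180.40 = 246.40.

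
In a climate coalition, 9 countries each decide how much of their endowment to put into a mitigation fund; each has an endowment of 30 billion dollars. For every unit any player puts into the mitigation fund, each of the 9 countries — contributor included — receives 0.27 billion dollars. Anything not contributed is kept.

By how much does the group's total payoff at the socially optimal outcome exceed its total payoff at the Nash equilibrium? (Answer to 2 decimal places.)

386.10 billion dollars

The private return per contributed unit is 0.27 < 1, so contributing 0 is dominant for every player. At the Nash equilibrium everyone keeps their 30, and the group total is 9 × 30 = 270.
Each contributed unit returns 2.430 to the group as a whole (0.27 to each of 9 players), which exceeds 1, so the social optimum is full contribution: group total = 2.430 × 270 = 656.10.
Efficiency loss = 656.10 − 270 = 386.10.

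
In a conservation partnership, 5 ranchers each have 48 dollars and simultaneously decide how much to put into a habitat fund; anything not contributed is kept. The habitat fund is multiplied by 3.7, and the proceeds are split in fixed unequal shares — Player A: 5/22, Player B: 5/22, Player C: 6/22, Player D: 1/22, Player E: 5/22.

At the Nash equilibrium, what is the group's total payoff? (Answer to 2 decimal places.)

Each unit j contributes comes back to j as 3.7 × (j's share), so j prefers to contribute only if that share exceeds 1/3.7 = 0.2703; otherwise keeping the unit dominates.
The only share above 0.2703 is Player C's 6/22, contributing 48; the remaining 4 contribute 0. Total contributed: 48.
The habitat fund pays out 3.7 × 48 = 177.60 in total (split across the unequal shares, but the aggregate is all that matters for the group sum).
The 4 free-riders keep 48 each, adding 192. Group total = 192 + 177.60 = 369.60.

369.60 dollars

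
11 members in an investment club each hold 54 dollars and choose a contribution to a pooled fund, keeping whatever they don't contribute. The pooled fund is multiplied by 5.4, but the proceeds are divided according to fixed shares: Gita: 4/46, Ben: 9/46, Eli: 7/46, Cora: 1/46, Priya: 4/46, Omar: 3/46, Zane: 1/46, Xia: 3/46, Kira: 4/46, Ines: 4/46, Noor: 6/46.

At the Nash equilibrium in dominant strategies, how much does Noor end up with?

92.03 dollars

Each unit j contributes comes back to j as 5.4 × (j's share), so j prefers to contribute only if that share exceeds 1/5.4 = 0.1852; otherwise keeping the unit dominates.
Only Ben (9/46) clears that bar, contributing 54; the remaining 10 contribute 0. Total contributed: 54.
Noor keeps 54 and receives 5.4 × 54 × 6/46 = 38.03 from the pooled fund, for a payoff of 92.03.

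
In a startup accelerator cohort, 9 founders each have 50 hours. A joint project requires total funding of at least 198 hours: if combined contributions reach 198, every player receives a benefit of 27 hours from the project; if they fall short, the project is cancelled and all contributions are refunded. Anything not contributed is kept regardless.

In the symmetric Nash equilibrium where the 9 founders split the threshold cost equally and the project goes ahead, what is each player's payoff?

55 hours

Equal share of the threshold: 198/9 = 22.
At this profile no one gains by cutting their contribution: any cut drops the total below 198, the project is cancelled, contributions are refunded, and the deviator ends with 50, which is less than 50 − 22 + 27 = 55. Contributing more than 22 just wastes the excess. So contributing exactly 22 is a best response.
Each player's payoff: 50 − 22 + 27 = 55.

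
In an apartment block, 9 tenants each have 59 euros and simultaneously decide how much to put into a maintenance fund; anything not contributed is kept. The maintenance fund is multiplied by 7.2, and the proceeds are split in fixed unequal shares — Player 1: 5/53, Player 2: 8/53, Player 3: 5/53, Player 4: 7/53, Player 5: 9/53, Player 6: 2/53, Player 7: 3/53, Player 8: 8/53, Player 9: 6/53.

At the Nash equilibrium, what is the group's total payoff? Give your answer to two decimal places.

1628.40 euros

A player with share s gets back 7.2·s per unit contributed, so full contribution is dominant for anyone with s > 1/7.2 = 0.1389 and zero contribution is dominant for anyone below.
Player 2, Player 5 and Player 8 clear that bar, contributing 59 each; the remaining 6 contribute 0. Total contributed: 177.
The maintenance fund pays out 7.2 × 177 = 1274.40 in total (split across the unequal shares, but the aggregate is all that matters for the group sum).
The 6 free-riders keep 59 each, adding 354. Group total = 354 + 1274.40 = 1628.40.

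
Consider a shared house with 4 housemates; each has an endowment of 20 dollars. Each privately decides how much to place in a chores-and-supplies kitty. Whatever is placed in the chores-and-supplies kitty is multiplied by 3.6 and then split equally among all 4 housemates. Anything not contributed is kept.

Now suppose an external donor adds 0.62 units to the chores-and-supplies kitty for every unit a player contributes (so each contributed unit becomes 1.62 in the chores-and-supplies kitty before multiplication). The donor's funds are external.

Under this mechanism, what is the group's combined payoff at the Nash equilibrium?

466.56 dollars

Under the mechanism each unit contributed yields 3.6 × 1.62 / 4 = 1.4580 back to its contributor per unit of net cost, which exceeds 1, making full contribution the dominant choice for everyone.
So the Nash equilibrium is full contribution by all 4; the group earns 3.6 × 1.62 × 80 = 466.56.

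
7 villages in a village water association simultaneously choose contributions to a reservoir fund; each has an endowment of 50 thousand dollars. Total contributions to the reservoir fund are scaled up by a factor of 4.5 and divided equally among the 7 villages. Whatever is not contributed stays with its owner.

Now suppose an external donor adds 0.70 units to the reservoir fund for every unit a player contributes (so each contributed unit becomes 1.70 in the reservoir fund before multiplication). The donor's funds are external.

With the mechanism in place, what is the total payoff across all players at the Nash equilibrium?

2677.50 thousand dollars

With the mechanism, a contributed unit returns 4.5 × 1.70 / 7 = 1.0929 per unit of net cost to the contributor — now above 1 — so contributing fully is weakly dominant for every player.
At the Nash equilibrium everyone contributes 50. Group total payoff = 4.5 × 1.70 × 350 = 2677.50.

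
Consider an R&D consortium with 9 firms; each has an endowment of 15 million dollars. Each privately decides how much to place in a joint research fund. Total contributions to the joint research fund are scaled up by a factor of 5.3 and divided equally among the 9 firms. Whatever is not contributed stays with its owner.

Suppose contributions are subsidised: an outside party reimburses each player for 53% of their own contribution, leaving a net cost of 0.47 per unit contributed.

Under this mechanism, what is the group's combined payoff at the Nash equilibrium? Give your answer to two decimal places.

787.05 million dollars

Under the mechanism each unit contributed yields (5.3/9) / 0.47 = 1.2530 back to its contributor per unit of net cost, which exceeds 1, making full contribution the dominant choice for everyone.
So the Nash equilibrium is full contribution by all 9; the group earns 9 × (15 × 0.53 + 5.3 × 15) = 787.05.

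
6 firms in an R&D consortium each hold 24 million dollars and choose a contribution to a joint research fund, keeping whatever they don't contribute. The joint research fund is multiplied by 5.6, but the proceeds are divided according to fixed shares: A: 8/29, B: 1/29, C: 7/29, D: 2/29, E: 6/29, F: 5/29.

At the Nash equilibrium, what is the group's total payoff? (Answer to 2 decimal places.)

A player with share s gets back 5.6·s per unit contributed, so full contribution is dominant for anyone with s > 1/5.6 = 0.1786 and zero contribution is dominant for anyone below.
A, C and E clear that bar, contributing 24 each; the remaining 3 contribute 0. Total contributed: 72.
The joint research fund pays out 5.6 × 72 = 403.20 in total (split across the unequal shares, but the aggregate is all that matters for the group sum).
The 3 free-riders keep 24 each, adding 72. Group total = 72 + 403.20 = 475.20.

475.20 million dollars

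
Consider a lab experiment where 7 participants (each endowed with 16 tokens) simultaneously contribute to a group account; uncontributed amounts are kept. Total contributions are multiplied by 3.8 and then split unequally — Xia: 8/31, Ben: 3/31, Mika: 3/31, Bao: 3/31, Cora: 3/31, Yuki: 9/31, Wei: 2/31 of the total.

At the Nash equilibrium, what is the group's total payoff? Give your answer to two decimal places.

A player with share s gets back 3.8·s per unit contributed, so full contribution is dominant for anyone with s > 1/3.8 = 0.2632 and zero contribution is dominant for anyone below.
The only share above 0.2632 is Yuki's 9/31, contributing 16; the remaining 6 contribute 0. Total contributed: 16.
The group account pays out 3.8 × 16 = 60.80 in total (split across the unequal shares, but the aggregate is all that matters for the group sum).
The 6 free-riders keep 16 each, adding 96. Group total = 96 + 60.80 = 156.80.

156.80 tokens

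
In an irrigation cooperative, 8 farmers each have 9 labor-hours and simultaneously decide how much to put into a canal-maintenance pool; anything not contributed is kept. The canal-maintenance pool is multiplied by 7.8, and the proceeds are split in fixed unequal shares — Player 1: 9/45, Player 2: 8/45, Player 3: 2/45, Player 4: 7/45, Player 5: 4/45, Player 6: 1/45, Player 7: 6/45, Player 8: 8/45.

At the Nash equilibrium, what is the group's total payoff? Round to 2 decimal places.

Player j's private return per contributed unit is 7.8 × (j's share). Contributing is weakly dominant for j when that share is at least 1/7.8 = 0.1282, and contributing 0 is dominant otherwise.
The shares above 0.1282 belong to Player 1, Player 2, Player 4, Player 7 and Player 8, contributing 9 each; the remaining 3 contribute 0. Total contributed: 45.
The canal-maintenance pool pays out 7.8 × 45 = 351.00 in total (split across the unequal shares, but the aggregate is all that matters for the group sum).
The 3 free-riders keep 9 each, adding 27. Group total = 27 + 351.00 = 378.00.

378.00 labor-hours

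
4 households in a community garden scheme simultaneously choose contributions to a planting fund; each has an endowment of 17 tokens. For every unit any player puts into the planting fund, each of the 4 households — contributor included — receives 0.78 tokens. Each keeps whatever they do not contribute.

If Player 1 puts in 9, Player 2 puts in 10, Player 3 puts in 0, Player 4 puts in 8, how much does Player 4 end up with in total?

30.06 tokens

Total contributed: 9 + 10 + 0 + 8 = 27.
Each receives 0.78 × 27 = 21.06 from the planting fund.
Player 4 keeps 17 − 8 = 9, so Player 4's payoff is 9 + 21.06 = 30.06.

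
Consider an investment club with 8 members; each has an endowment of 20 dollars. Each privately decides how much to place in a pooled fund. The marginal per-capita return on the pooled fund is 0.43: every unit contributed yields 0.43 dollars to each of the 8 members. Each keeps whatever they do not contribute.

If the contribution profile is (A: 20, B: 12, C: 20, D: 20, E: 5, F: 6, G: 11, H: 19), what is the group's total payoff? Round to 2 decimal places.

435.72 dollars

Total contributed: 20 + 12 + 20 + 20 + 5 + 6 + 11 + 19 = 113; total kept: 8 × 20 − 113 = 47.
The pooled fund pays out 0.43 × 8 × 113 = 388.72 in aggregate.
Group total = 47 + 388.72 = 435.72.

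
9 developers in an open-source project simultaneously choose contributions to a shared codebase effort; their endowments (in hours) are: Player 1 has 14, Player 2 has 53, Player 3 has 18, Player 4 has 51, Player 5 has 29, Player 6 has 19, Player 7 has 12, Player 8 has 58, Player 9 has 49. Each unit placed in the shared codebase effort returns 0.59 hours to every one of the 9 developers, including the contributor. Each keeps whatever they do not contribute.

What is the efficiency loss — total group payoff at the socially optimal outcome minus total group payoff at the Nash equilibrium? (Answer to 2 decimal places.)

1305.93 hours

The private return per contributed unit is 0.59 < 1 for everyone, so the Nash equilibrium is zero contribution and the group total is Σ E_j = 14 + 53 + 18 + 51 + 29 + 19 + 12 + 58 + 49 = 303.
Each contributed unit returns 5.310 to the group, so the social optimum is full contribution by everyone: group total = 5.310 × 303 = 1608.93.
Efficiency loss = (5.310 − 1) × 303 = 1305.93.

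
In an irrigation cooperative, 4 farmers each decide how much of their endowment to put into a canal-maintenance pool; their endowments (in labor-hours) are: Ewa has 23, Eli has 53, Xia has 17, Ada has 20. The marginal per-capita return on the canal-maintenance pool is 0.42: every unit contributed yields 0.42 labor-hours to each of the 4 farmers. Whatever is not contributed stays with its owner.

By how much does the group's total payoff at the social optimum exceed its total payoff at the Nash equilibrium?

The private return per contributed unit is 0.42 < 1 for everyone, so the Nash equilibrium is zero contribution and the group total is Σ E_j = 23 + 53 + 17 + 20 = 113.
Each contributed unit returns 1.680 to the group, so the social optimum is full contribution by everyone: group total = 1.680 × 113 = 189.84.
Efficiency loss = (1.680 − 1) × 113 = 76.84.

76.84 labor-hours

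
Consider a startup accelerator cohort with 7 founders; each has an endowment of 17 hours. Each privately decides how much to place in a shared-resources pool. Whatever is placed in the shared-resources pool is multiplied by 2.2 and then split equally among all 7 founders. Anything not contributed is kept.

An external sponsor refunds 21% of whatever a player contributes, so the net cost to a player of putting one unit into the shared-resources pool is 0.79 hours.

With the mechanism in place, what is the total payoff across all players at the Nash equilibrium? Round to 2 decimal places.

With the mechanism, a contributed unit returns (2.2/7) / 0.79 = 0.3978 per unit of net cost — still below 1 — so contributing 0 remains dominant for every player.
At the Nash equilibrium no one contributes; group total payoff = 7 × 17 = 119.

119.00 hours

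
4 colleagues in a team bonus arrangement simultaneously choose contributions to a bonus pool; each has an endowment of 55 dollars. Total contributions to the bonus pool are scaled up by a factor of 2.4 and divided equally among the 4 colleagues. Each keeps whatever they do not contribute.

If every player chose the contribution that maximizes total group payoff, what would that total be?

Each contributed unit returns 2.400 to the group as a whole (0.6000 to each of 4 players), which exceeds 1, so the social optimum is full contribution: group total = 2.400 × 220 = 528.00.

528.00 dollars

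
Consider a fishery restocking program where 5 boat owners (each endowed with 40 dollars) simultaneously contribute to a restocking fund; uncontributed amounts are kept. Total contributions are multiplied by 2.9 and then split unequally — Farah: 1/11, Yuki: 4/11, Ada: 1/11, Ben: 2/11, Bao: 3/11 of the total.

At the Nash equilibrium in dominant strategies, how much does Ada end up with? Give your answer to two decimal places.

A player with share s gets back 2.9·s per unit contributed, so full contribution is dominant for anyone with s > 1/2.9 = 0.3448 and zero contribution is dominant for anyone below.
Only Yuki (4/11) clears that bar, contributing 40; the remaining 4 contribute 0. Total contributed: 40.
Ada keeps 40 and receives 2.9 × 40 × 1/11 = 10.55 from the restocking fund, for a payoff of 50.55.

50.55 dollars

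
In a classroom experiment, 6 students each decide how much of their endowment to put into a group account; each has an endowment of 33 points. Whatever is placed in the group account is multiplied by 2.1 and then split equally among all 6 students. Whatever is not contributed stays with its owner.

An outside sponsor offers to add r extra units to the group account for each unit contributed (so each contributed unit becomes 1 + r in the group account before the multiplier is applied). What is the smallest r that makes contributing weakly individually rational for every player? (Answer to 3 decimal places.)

1.857

With matching at rate r, one contributed unit becomes (1 + r) in the group account and returns 2.1 × (1 + r) / 6 to the contributor.
Setting this equal to 1: 1 + r = 6/2.1 = 2.8571.
So the minimum matching rate is r = 2.8571 − 1 = 1.857.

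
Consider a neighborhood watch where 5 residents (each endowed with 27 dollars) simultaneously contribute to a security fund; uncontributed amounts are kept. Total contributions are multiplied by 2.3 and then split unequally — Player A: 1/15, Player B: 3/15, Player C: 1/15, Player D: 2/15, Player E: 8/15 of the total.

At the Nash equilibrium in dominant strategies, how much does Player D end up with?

A player with share s gets back 2.3·s per unit contributed, so full contribution is dominant for anyone with s > 1/2.3 = 0.4348 and zero contribution is dominant for anyone below.
Only Player E (8/15) clears that bar, contributing 27; the remaining 4 contribute 0. Total contributed: 27.
Player D keeps 27 and receives 2.3 × 27 × 2/15 = 8.28 from the security fund, for a payoff of 35.28.

35.28 dollars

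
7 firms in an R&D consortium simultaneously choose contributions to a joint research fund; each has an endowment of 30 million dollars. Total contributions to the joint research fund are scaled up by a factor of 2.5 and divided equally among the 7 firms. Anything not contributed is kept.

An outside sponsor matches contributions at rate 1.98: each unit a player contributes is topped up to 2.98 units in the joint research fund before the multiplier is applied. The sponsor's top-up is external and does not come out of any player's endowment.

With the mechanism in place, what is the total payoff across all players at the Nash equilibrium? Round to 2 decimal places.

The effective private return per unit is now 2.5 × 2.98 / 7 = 1.0643 > 1, so every player's dominant strategy flips to full contribution.
So the Nash equilibrium is full contribution by all 7; the group earns 2.5 × 2.98 × 210 = 1564.50.

1564.50 million dollars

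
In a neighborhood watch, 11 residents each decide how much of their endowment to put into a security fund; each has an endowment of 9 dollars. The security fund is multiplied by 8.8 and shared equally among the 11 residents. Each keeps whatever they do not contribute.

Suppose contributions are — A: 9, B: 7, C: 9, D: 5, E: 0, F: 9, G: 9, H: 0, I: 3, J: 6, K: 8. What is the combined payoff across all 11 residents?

Total contributed: 9 + 7 + 9 + 5 + 0 + 9 + 9 + 0 + 3 + 6 + 8 = 65; total kept: 11 × 9 − 65 = 34.
The security fund pays out 8.8 × 65 = 572.00 in aggregate.
Group total = 34 + 572.00 = 606.00.

606.00 dollars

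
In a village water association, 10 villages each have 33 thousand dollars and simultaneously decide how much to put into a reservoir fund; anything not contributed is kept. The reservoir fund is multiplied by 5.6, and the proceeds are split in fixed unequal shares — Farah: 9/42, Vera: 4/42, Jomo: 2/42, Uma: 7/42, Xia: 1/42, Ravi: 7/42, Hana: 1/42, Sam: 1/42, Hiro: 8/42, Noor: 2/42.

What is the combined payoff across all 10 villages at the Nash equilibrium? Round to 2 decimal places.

Each unit j contributes comes back to j as 5.6 × (j's share), so j prefers to contribute only if that share exceeds 1/5.6 = 0.1786; otherwise keeping the unit dominates.
Farah and Hiro clear that bar, contributing 33 each; the remaining 8 contribute 0. Total contributed: 66.
The reservoir fund pays out 5.6 × 66 = 369.60 in total (split across the unequal shares, but the aggregate is all that matters for the group sum).
The 8 free-riders keep 33 each, adding 264. Group total = 264 + 369.60 = 633.60.

633.60 thousand dollars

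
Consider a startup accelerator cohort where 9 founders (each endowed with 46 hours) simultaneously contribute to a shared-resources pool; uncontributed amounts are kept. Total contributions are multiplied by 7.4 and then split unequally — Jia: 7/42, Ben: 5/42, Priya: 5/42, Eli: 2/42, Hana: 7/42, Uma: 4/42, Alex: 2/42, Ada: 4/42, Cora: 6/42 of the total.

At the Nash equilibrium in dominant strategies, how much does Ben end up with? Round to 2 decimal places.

167.57 hours

For player j, contributing a unit is worthwhile iff 7.4 × (j's share) ≥ 1, i.e. iff j's share is at least 0.1351.
Jia, Hana and Cora clear that bar, contributing 46 each; the remaining 6 contribute 0. Total contributed: 138.
Ben keeps 46 and receives 7.4 × 138 × 5/42 = 121.57 from the shared-resources pool, for a payoff of 167.57.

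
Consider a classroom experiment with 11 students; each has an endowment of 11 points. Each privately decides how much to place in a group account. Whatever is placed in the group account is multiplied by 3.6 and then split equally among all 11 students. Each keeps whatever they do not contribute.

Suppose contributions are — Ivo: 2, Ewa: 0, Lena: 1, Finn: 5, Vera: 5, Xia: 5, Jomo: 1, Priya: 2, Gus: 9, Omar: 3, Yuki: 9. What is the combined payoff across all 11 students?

Total contributed: 2 + 0 + 1 + 5 + 5 + 5 + 1 + 2 + 9 + 3 + 9 = 42; total kept: 11 × 11 − 42 = 79.
The group account pays out 3.6 × 42 = 151.20 in aggregate.
Group total = 79 + 151.20 = 230.20.

230.20 points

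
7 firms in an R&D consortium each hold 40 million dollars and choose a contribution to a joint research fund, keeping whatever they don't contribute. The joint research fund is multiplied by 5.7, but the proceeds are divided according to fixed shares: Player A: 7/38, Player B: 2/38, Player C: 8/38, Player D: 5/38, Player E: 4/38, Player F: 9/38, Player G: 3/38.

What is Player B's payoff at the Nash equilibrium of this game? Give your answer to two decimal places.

76.00 million dollars

For player j, contributing a unit is worthwhile iff 5.7 × (j's share) ≥ 1, i.e. iff j's share is at least 0.1754.
The shares above 0.1754 belong to Player A, Player C and Player F, contributing 40 each; the remaining 4 contribute 0. Total contributed: 120.
Player B keeps 40 and receives 5.7 × 120 × 2/38 = 36.00 from the joint research fund, for a payoff of 76.00.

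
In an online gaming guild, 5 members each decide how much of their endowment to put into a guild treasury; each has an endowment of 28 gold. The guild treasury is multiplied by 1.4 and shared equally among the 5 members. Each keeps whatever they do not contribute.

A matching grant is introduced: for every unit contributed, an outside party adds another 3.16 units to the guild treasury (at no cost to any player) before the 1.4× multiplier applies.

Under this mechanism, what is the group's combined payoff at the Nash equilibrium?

815.36 gold

The effective private return per unit is now 1.4 × 4.16 / 5 = 1.1648 > 1, so every player's dominant strategy flips to full contribution.
At the Nash equilibrium everyone contributes 28. Group total payoff = 1.4 × 4.16 × 140 = 815.36.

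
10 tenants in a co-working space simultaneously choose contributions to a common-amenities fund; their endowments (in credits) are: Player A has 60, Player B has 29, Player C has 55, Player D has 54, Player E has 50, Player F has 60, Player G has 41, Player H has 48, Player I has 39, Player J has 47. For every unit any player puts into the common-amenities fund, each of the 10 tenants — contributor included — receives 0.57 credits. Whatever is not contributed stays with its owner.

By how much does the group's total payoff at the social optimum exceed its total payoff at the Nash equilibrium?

The private return per contributed unit is 0.57 < 1 for everyone, so the Nash equilibrium is zero contribution and the group total is Σ E_j = 60 + 29 + 55 + 54 + 50 + 60 + 41 + 48 + 39 + 47 = 483.
Each contributed unit returns 5.700 to the group, so the social optimum is full contribution by everyone: group total = 5.700 × 483 = 2753.10.
Efficiency loss = (5.700 − 1) × 483 = 2270.10.

2270.10 credits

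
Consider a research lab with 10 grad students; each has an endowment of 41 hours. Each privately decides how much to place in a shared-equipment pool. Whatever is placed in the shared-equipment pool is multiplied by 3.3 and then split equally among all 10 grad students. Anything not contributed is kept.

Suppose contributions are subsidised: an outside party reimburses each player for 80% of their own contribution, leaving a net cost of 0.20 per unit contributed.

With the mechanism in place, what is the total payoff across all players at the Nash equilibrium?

Under the mechanism each unit contributed yields (3.3/10) / 0.20 = 1.6500 back to its contributor per unit of net cost, which exceeds 1, making full contribution the dominant choice for everyone.
So the Nash equilibrium is full contribution by all 10; the group earns 10 × (41 × 0.80 + 3.3 × 41) = 1681.00.

1681.00 hours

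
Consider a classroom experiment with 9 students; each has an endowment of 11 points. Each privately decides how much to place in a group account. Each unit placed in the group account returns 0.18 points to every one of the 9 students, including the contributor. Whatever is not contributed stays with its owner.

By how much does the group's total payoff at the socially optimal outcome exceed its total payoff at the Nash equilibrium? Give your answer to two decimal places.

The private return per contributed unit is 0.18 < 1, so contributing 0 is dominant for every player. At the Nash equilibrium everyone keeps their 11, and the group total is 9 × 11 = 99.
Each contributed unit returns 1.620 to the group as a whole (0.18 to each of 9 players), which exceeds 1, so the social optimum is full contribution: group total = 1.620 × 99 = 160.38.
Efficiency loss = 160.38 − 99 = 61.38.

61.38 points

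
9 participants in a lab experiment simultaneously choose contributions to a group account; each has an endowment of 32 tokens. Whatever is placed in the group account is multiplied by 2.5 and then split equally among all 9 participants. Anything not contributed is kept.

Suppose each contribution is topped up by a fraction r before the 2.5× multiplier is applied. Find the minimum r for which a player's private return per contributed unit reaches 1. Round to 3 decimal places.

With matching at rate r, one contributed unit becomes (1 + r) in the group account and returns 2.5 × (1 + r) / 9 to the contributor.
Setting this equal to 1: 1 + r = 9/2.5 = 3.6000.
So the minimum matching rate is r = 3.6000 − 1 = 2.600.

2.600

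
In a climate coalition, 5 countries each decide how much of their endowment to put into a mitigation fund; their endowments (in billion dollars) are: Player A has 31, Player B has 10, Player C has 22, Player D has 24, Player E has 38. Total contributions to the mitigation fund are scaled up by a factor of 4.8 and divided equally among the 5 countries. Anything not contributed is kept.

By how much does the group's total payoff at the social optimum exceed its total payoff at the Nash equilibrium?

475.00 billion dollars

The private return per contributed unit is 4.8/5 = 0.9600 < 1 for every player regardless of endowment, so the Nash equilibrium is zero contribution and the group total is Σ E_j = 31 + 10 + 22 + 24 + 38 = 125.
Each contributed unit returns 4.800 to the group, so the social optimum is full contribution by everyone: group total = 4.800 × 125 = 600.00.
Efficiency loss = (4.800 − 1) × 125 = 475.00.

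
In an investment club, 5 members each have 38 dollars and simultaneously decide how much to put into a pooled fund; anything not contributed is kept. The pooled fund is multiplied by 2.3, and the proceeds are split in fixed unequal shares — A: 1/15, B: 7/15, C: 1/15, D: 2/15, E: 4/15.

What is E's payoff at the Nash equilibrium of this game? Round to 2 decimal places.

Player j's private return per contributed unit is 2.3 × (j's share). Contributing is weakly dominant for j when that share is at least 1/2.3 = 0.4348, and contributing 0 is dominant otherwise.
The only share above 0.4348 is B's 7/15, contributing 38; the remaining 4 contribute 0. Total contributed: 38.
E keeps 38 and receives 2.3 × 38 × 4/15 = 23.31 from the pooled fund, for a payoff of 61.31.

61.31 dollars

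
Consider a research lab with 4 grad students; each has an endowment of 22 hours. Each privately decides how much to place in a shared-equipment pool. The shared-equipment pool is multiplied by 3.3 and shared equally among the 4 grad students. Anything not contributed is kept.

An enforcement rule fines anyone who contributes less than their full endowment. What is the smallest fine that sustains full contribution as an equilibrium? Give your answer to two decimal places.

3.85 hours

Given the others contribute fully, the best deviation is to contribute 0 (any partial contribution still incurs the fine and gives up units whose private return 0.8250 is below 1).
Deviating from 22 to 0 saves 22 hours but forfeits the deviator's share of the drop in the shared-equipment pool: 3.3/4 × 22 = 18.15.
So the deviation gain is 22 − 18.15 = 3.85, and the fine must be at least 3.85 hours to wipe it out.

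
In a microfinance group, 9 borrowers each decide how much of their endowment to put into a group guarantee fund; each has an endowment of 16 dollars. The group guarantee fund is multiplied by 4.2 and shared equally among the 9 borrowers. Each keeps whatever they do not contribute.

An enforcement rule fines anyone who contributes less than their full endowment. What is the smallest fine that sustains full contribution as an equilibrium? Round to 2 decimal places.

Given the others contribute fully, the best deviation is to contribute 0 (any partial contribution still incurs the fine and gives up units whose private return 0.4667 is below 1).
Deviating from 16 to 0 saves 16 dollars but forfeits the deviator's share of the drop in the group guarantee fund: 4.2/9 × 16 = 7.47.
So the deviation gain is 16 − 7.47 = 8.53, and the fine must be at least 8.53 dollars to wipe it out.

8.53 dollars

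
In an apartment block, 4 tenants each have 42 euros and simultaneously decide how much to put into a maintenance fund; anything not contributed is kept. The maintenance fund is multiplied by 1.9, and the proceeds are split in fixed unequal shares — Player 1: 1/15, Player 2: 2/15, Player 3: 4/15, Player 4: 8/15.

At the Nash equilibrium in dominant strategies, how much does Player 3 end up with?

For player j, contributing a unit is worthwhile iff 1.9 × (j's share) ≥ 1, i.e. iff j's share is at least 0.5263.
Player 4 alone (share 8/15) is above the threshold, contributing 42; the remaining 3 contribute 0. Total contributed: 42.
Player 3 keeps 42 and receives 1.9 × 42 × 4/15 = 21.28 from the maintenance fund, for a payoff of 63.28.

63.28 euros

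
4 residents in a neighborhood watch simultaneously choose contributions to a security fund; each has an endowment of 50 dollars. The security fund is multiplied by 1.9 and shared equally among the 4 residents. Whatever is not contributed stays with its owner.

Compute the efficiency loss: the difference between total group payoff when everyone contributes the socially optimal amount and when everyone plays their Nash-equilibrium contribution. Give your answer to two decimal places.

180.00 dollars

Each contributed unit returns 1.9/4 = 0.4750 to its contributor — below 1 — so contributing 0 is dominant for every player. At the Nash equilibrium everyone keeps their 50, and the group total is 4 × 50 = 200.
Each contributed unit returns 1.900 to the group as a whole (0.4750 to each of 4 players), which exceeds 1, so the social optimum is full contribution: group total = 1.900 × 200 = 380.00.
Efficiency loss = 380.00 − 200 = 180.00.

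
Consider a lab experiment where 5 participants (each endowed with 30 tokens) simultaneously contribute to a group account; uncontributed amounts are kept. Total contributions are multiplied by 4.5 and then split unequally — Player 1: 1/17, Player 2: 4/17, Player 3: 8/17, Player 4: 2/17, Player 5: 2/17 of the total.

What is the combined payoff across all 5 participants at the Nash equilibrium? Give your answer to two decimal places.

360.00 tokens

Player j's private return per contributed unit is 4.5 × (j's share). Contributing is weakly dominant for j when that share is at least 1/4.5 = 0.2222, and contributing 0 is dominant otherwise.
Player 2 and Player 3 clear that bar, contributing 30 each; the remaining 3 contribute 0. Total contributed: 60.
The group account pays out 4.5 × 60 = 270.00 in total (split across the unequal shares, but the aggregate is all that matters for the group sum).
The 3 free-riders keep 30 each, adding 90. Group total = 90 + 270.00 = 360.00.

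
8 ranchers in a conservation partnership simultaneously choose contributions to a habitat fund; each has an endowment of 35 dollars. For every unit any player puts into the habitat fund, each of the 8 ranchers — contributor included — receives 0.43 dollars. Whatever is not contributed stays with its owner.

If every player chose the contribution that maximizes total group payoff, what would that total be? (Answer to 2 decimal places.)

Each contributed unit returns 3.440 to the group as a whole (0.43 to each of 8 players), which exceeds 1, so the social optimum is full contribution: group total = 3.440 × 280 = 963.20.

963.20 dollars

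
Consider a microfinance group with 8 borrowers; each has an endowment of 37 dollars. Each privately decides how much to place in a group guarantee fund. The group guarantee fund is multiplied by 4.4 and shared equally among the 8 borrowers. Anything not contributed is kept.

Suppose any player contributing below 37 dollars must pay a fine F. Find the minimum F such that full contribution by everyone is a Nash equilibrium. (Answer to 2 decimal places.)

Given the others contribute fully, the best deviation is to contribute 0 (any partial contribution still incurs the fine and gives up units whose private return 0.5500 is below 1).
Deviating from 37 to 0 saves 37 dollars but forfeits the deviator's share of the drop in the group guarantee fund: 4.4/8 × 37 = 20.35.
So the deviation gain is 37 − 20.35 = 16.65, and the fine must be at least 16.65 dollars to wipe it out.

16.65 dollars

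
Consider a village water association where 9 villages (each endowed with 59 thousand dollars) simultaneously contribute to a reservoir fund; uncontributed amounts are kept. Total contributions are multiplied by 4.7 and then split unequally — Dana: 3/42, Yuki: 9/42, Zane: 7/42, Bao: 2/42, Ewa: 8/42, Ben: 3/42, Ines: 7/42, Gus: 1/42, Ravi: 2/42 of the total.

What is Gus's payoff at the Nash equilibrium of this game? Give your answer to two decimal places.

65.60 thousand dollars

A player with share s gets back 4.7·s per unit contributed, so full contribution is dominant for anyone with s > 1/4.7 = 0.2128 and zero contribution is dominant for anyone below.
Yuki alone (share 9/42) is above the threshold, contributing 59; the remaining 8 contribute 0. Total contributed: 59.
Gus keeps 59 and receives 4.7 × 59 × 1/42 = 6.60 from the reservoir fund, for a payoff of 65.60.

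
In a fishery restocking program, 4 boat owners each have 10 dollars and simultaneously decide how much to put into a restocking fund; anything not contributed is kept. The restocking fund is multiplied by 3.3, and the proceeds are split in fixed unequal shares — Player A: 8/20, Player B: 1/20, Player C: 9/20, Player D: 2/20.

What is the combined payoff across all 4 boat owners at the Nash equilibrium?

86.00 dollars

A player with share s gets back 3.3·s per unit contributed, so full contribution is dominant for anyone with s > 1/3.3 = 0.3030 and zero contribution is dominant for anyone below.
Player A and Player C clear that bar, contributing 10 each; the remaining 2 contribute 0. Total contributed: 20.
The restocking fund pays out 3.3 × 20 = 66.00 in total (split across the unequal shares, but the aggregate is all that matters for the group sum).
The 2 free-riders keep 10 each, adding 20. Group total = 20 + 66.00 = 86.00.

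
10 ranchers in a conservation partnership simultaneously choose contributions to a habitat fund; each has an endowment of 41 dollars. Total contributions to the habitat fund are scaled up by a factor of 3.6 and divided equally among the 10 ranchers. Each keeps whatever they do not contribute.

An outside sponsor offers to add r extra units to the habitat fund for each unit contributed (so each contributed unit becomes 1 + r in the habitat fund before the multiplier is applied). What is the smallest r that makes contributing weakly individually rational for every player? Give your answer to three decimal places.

With matching at rate r, one contributed unit becomes (1 + r) in the habitat fund and returns 3.6 × (1 + r) / 10 to the contributor.
Setting this equal to 1: 1 + r = 10/3.6 = 2.7778.
So the minimum matching rate is r = 2.7778 − 1 = 1.778.

1.778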